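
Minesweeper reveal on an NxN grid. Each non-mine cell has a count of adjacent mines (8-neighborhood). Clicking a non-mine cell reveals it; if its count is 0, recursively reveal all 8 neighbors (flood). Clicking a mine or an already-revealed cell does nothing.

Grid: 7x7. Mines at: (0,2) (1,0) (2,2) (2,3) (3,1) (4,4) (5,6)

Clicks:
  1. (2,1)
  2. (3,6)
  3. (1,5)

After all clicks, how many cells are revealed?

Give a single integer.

Answer: 17

Derivation:
Click 1 (2,1) count=3: revealed 1 new [(2,1)] -> total=1
Click 2 (3,6) count=0: revealed 16 new [(0,3) (0,4) (0,5) (0,6) (1,3) (1,4) (1,5) (1,6) (2,4) (2,5) (2,6) (3,4) (3,5) (3,6) (4,5) (4,6)] -> total=17
Click 3 (1,5) count=0: revealed 0 new [(none)] -> total=17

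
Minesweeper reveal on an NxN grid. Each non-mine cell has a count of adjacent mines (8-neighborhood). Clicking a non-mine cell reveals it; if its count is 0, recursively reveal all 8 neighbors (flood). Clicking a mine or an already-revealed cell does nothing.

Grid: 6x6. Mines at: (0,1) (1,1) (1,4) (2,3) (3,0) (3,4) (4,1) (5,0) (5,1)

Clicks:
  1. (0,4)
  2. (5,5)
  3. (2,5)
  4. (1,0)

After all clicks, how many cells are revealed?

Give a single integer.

Answer: 11

Derivation:
Click 1 (0,4) count=1: revealed 1 new [(0,4)] -> total=1
Click 2 (5,5) count=0: revealed 8 new [(4,2) (4,3) (4,4) (4,5) (5,2) (5,3) (5,4) (5,5)] -> total=9
Click 3 (2,5) count=2: revealed 1 new [(2,5)] -> total=10
Click 4 (1,0) count=2: revealed 1 new [(1,0)] -> total=11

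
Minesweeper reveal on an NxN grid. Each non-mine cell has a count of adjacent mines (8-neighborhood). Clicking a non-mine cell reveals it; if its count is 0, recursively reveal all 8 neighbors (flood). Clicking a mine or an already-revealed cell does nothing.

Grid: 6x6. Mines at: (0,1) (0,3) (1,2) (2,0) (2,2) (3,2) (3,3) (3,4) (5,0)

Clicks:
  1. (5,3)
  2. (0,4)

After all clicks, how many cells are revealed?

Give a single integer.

Click 1 (5,3) count=0: revealed 10 new [(4,1) (4,2) (4,3) (4,4) (4,5) (5,1) (5,2) (5,3) (5,4) (5,5)] -> total=10
Click 2 (0,4) count=1: revealed 1 new [(0,4)] -> total=11

Answer: 11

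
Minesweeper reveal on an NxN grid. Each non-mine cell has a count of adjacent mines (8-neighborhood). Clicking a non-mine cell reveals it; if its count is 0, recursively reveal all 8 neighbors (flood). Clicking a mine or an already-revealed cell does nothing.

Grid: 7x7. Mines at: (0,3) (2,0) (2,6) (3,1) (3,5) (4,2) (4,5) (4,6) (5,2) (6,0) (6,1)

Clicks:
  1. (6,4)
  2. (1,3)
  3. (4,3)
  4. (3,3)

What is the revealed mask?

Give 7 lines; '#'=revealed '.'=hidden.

Answer: .......
...#...
.......
...#...
...#...
...####
...####

Derivation:
Click 1 (6,4) count=0: revealed 8 new [(5,3) (5,4) (5,5) (5,6) (6,3) (6,4) (6,5) (6,6)] -> total=8
Click 2 (1,3) count=1: revealed 1 new [(1,3)] -> total=9
Click 3 (4,3) count=2: revealed 1 new [(4,3)] -> total=10
Click 4 (3,3) count=1: revealed 1 new [(3,3)] -> total=11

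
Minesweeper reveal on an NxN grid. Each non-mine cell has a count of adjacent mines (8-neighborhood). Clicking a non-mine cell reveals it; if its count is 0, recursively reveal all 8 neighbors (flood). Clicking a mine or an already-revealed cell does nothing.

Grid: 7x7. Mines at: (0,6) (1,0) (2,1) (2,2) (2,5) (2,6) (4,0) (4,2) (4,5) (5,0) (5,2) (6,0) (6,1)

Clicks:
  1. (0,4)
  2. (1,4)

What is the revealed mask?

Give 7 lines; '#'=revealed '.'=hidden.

Click 1 (0,4) count=0: revealed 10 new [(0,1) (0,2) (0,3) (0,4) (0,5) (1,1) (1,2) (1,3) (1,4) (1,5)] -> total=10
Click 2 (1,4) count=1: revealed 0 new [(none)] -> total=10

Answer: .#####.
.#####.
.......
.......
.......
.......
.......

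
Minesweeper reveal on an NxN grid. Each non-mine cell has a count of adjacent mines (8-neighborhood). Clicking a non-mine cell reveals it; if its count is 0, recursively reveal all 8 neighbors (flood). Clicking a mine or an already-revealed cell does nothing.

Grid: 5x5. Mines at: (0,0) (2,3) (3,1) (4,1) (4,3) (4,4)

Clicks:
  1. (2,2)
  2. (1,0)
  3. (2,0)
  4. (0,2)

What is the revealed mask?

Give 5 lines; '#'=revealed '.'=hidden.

Answer: .####
#####
#.#..
.....
.....

Derivation:
Click 1 (2,2) count=2: revealed 1 new [(2,2)] -> total=1
Click 2 (1,0) count=1: revealed 1 new [(1,0)] -> total=2
Click 3 (2,0) count=1: revealed 1 new [(2,0)] -> total=3
Click 4 (0,2) count=0: revealed 8 new [(0,1) (0,2) (0,3) (0,4) (1,1) (1,2) (1,3) (1,4)] -> total=11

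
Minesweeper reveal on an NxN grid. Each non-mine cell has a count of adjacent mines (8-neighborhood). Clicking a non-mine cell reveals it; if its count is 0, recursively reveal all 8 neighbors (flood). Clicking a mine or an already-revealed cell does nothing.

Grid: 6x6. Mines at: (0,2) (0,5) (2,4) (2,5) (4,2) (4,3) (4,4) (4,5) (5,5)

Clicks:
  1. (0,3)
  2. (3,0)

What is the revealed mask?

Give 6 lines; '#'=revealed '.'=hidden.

Click 1 (0,3) count=1: revealed 1 new [(0,3)] -> total=1
Click 2 (3,0) count=0: revealed 18 new [(0,0) (0,1) (1,0) (1,1) (1,2) (1,3) (2,0) (2,1) (2,2) (2,3) (3,0) (3,1) (3,2) (3,3) (4,0) (4,1) (5,0) (5,1)] -> total=19

Answer: ##.#..
####..
####..
####..
##....
##....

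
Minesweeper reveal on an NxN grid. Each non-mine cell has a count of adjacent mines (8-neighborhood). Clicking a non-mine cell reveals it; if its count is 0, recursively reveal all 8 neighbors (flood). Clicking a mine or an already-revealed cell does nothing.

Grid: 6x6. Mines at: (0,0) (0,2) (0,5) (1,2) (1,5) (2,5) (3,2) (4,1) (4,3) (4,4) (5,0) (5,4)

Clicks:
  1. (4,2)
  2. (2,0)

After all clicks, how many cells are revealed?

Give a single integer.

Click 1 (4,2) count=3: revealed 1 new [(4,2)] -> total=1
Click 2 (2,0) count=0: revealed 6 new [(1,0) (1,1) (2,0) (2,1) (3,0) (3,1)] -> total=7

Answer: 7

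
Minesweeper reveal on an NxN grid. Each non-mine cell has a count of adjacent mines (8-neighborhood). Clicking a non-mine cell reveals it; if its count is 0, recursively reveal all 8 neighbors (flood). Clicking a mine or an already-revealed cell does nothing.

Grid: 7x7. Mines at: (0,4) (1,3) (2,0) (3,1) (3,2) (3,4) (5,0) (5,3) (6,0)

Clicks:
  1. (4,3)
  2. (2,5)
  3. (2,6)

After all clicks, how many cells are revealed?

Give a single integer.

Answer: 18

Derivation:
Click 1 (4,3) count=3: revealed 1 new [(4,3)] -> total=1
Click 2 (2,5) count=1: revealed 1 new [(2,5)] -> total=2
Click 3 (2,6) count=0: revealed 16 new [(0,5) (0,6) (1,5) (1,6) (2,6) (3,5) (3,6) (4,4) (4,5) (4,6) (5,4) (5,5) (5,6) (6,4) (6,5) (6,6)] -> total=18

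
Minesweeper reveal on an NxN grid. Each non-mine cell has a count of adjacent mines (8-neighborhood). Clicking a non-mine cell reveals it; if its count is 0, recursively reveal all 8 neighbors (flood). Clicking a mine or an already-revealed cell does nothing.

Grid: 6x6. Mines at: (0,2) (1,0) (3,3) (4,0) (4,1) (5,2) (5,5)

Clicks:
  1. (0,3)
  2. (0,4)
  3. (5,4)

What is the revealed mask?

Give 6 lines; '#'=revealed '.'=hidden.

Click 1 (0,3) count=1: revealed 1 new [(0,3)] -> total=1
Click 2 (0,4) count=0: revealed 12 new [(0,4) (0,5) (1,3) (1,4) (1,5) (2,3) (2,4) (2,5) (3,4) (3,5) (4,4) (4,5)] -> total=13
Click 3 (5,4) count=1: revealed 1 new [(5,4)] -> total=14

Answer: ...###
...###
...###
....##
....##
....#.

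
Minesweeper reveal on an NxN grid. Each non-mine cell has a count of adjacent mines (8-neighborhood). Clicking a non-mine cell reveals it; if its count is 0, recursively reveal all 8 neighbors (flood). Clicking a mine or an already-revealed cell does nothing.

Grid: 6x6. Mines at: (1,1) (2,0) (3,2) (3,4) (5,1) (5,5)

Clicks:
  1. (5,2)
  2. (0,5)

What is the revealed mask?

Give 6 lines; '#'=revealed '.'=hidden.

Answer: ..####
..####
..####
......
......
..#...

Derivation:
Click 1 (5,2) count=1: revealed 1 new [(5,2)] -> total=1
Click 2 (0,5) count=0: revealed 12 new [(0,2) (0,3) (0,4) (0,5) (1,2) (1,3) (1,4) (1,5) (2,2) (2,3) (2,4) (2,5)] -> total=13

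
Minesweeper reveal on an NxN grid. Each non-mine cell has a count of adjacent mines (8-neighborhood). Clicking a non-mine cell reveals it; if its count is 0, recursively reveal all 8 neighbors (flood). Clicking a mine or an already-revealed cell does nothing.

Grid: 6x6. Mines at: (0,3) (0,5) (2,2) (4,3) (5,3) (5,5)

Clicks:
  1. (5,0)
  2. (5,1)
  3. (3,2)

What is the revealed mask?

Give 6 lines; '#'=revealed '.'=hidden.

Click 1 (5,0) count=0: revealed 17 new [(0,0) (0,1) (0,2) (1,0) (1,1) (1,2) (2,0) (2,1) (3,0) (3,1) (3,2) (4,0) (4,1) (4,2) (5,0) (5,1) (5,2)] -> total=17
Click 2 (5,1) count=0: revealed 0 new [(none)] -> total=17
Click 3 (3,2) count=2: revealed 0 new [(none)] -> total=17

Answer: ###...
###...
##....
###...
###...
###...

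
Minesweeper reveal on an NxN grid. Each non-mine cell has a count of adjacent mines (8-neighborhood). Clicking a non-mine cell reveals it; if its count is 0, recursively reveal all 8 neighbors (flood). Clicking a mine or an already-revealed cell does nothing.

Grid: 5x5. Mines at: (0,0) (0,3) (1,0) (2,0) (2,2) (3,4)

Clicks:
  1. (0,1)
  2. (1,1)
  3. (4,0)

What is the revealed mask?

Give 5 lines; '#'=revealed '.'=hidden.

Answer: .#...
.#...
.....
####.
####.

Derivation:
Click 1 (0,1) count=2: revealed 1 new [(0,1)] -> total=1
Click 2 (1,1) count=4: revealed 1 new [(1,1)] -> total=2
Click 3 (4,0) count=0: revealed 8 new [(3,0) (3,1) (3,2) (3,3) (4,0) (4,1) (4,2) (4,3)] -> total=10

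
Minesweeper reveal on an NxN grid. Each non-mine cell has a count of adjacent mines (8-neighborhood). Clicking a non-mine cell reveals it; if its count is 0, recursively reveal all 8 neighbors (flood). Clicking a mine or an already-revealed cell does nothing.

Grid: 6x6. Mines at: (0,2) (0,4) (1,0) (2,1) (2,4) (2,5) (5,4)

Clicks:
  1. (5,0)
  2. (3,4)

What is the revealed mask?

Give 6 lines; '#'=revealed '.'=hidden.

Click 1 (5,0) count=0: revealed 12 new [(3,0) (3,1) (3,2) (3,3) (4,0) (4,1) (4,2) (4,3) (5,0) (5,1) (5,2) (5,3)] -> total=12
Click 2 (3,4) count=2: revealed 1 new [(3,4)] -> total=13

Answer: ......
......
......
#####.
####..
####..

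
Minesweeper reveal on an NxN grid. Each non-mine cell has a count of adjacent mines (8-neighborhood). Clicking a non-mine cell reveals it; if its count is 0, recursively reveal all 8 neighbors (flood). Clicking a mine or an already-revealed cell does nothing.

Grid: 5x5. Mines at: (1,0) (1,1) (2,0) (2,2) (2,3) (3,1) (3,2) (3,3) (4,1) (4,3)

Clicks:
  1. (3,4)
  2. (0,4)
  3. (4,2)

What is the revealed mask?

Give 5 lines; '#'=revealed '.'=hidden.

Answer: ..###
..###
.....
....#
..#..

Derivation:
Click 1 (3,4) count=3: revealed 1 new [(3,4)] -> total=1
Click 2 (0,4) count=0: revealed 6 new [(0,2) (0,3) (0,4) (1,2) (1,3) (1,4)] -> total=7
Click 3 (4,2) count=5: revealed 1 new [(4,2)] -> total=8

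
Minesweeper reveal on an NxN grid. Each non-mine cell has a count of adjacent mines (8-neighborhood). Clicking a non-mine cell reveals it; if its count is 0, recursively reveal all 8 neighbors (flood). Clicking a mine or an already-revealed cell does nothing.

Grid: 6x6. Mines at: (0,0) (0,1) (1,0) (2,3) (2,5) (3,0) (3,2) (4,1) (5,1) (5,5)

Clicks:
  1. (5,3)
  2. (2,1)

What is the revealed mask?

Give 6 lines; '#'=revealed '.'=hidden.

Answer: ......
......
.#....
......
..###.
..###.

Derivation:
Click 1 (5,3) count=0: revealed 6 new [(4,2) (4,3) (4,4) (5,2) (5,3) (5,4)] -> total=6
Click 2 (2,1) count=3: revealed 1 new [(2,1)] -> total=7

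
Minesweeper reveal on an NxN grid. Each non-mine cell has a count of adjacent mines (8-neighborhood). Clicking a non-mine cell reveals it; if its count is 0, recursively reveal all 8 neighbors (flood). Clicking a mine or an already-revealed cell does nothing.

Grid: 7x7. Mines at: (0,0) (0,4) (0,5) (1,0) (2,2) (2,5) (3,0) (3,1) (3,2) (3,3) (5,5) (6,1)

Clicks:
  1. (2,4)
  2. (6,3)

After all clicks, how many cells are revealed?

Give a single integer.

Answer: 10

Derivation:
Click 1 (2,4) count=2: revealed 1 new [(2,4)] -> total=1
Click 2 (6,3) count=0: revealed 9 new [(4,2) (4,3) (4,4) (5,2) (5,3) (5,4) (6,2) (6,3) (6,4)] -> total=10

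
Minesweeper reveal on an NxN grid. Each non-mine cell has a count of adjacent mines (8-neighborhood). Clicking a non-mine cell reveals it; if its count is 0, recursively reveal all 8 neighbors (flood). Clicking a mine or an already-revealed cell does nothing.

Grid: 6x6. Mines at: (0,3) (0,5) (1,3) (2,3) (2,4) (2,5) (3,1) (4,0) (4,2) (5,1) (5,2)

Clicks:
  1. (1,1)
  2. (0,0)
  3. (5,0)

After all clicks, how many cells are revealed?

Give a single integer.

Answer: 10

Derivation:
Click 1 (1,1) count=0: revealed 9 new [(0,0) (0,1) (0,2) (1,0) (1,1) (1,2) (2,0) (2,1) (2,2)] -> total=9
Click 2 (0,0) count=0: revealed 0 new [(none)] -> total=9
Click 3 (5,0) count=2: revealed 1 new [(5,0)] -> total=10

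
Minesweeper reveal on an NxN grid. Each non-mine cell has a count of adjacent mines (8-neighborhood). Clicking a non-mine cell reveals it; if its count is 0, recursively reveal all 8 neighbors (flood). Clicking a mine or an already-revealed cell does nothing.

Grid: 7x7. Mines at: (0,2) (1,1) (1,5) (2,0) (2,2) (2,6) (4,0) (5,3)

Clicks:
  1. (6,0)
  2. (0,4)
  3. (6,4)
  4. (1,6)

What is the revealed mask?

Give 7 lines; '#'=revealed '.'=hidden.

Answer: ....#..
......#
.......
.......
.......
###....
###.#..

Derivation:
Click 1 (6,0) count=0: revealed 6 new [(5,0) (5,1) (5,2) (6,0) (6,1) (6,2)] -> total=6
Click 2 (0,4) count=1: revealed 1 new [(0,4)] -> total=7
Click 3 (6,4) count=1: revealed 1 new [(6,4)] -> total=8
Click 4 (1,6) count=2: revealed 1 new [(1,6)] -> total=9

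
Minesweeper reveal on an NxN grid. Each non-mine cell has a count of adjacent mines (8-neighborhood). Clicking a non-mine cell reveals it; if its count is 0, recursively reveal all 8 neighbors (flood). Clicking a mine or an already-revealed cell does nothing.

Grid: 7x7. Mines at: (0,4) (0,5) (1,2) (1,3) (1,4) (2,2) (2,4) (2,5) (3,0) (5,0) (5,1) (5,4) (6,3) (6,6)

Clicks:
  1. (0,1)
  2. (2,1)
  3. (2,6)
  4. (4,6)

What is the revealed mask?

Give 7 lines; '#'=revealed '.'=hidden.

Answer: .#.....
.......
.#....#
.....##
.....##
.....##
.......

Derivation:
Click 1 (0,1) count=1: revealed 1 new [(0,1)] -> total=1
Click 2 (2,1) count=3: revealed 1 new [(2,1)] -> total=2
Click 3 (2,6) count=1: revealed 1 new [(2,6)] -> total=3
Click 4 (4,6) count=0: revealed 6 new [(3,5) (3,6) (4,5) (4,6) (5,5) (5,6)] -> total=9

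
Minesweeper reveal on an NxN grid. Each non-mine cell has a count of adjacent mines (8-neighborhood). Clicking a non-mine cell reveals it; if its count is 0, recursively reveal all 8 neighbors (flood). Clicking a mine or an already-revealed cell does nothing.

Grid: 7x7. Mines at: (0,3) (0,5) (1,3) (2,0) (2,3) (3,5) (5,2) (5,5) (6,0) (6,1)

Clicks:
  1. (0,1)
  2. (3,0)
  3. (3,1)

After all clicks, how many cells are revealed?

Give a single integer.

Answer: 8

Derivation:
Click 1 (0,1) count=0: revealed 6 new [(0,0) (0,1) (0,2) (1,0) (1,1) (1,2)] -> total=6
Click 2 (3,0) count=1: revealed 1 new [(3,0)] -> total=7
Click 3 (3,1) count=1: revealed 1 new [(3,1)] -> total=8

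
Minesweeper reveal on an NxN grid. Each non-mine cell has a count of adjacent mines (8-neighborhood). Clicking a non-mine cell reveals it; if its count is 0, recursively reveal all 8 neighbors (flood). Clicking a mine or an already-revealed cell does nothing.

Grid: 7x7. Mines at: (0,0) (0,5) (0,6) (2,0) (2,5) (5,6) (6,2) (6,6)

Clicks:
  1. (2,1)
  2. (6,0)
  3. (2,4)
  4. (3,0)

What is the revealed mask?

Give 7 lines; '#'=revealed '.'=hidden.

Answer: .####..
.####..
.####..
######.
######.
######.
##.###.

Derivation:
Click 1 (2,1) count=1: revealed 1 new [(2,1)] -> total=1
Click 2 (6,0) count=0: revealed 34 new [(0,1) (0,2) (0,3) (0,4) (1,1) (1,2) (1,3) (1,4) (2,2) (2,3) (2,4) (3,0) (3,1) (3,2) (3,3) (3,4) (3,5) (4,0) (4,1) (4,2) (4,3) (4,4) (4,5) (5,0) (5,1) (5,2) (5,3) (5,4) (5,5) (6,0) (6,1) (6,3) (6,4) (6,5)] -> total=35
Click 3 (2,4) count=1: revealed 0 new [(none)] -> total=35
Click 4 (3,0) count=1: revealed 0 new [(none)] -> total=35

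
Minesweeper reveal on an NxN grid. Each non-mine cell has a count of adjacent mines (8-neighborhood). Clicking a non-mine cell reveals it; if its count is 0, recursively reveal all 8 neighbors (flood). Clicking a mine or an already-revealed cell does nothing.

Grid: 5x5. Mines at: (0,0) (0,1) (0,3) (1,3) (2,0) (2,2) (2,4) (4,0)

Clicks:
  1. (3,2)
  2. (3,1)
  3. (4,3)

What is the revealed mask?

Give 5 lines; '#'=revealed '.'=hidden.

Answer: .....
.....
.....
.####
.####

Derivation:
Click 1 (3,2) count=1: revealed 1 new [(3,2)] -> total=1
Click 2 (3,1) count=3: revealed 1 new [(3,1)] -> total=2
Click 3 (4,3) count=0: revealed 6 new [(3,3) (3,4) (4,1) (4,2) (4,3) (4,4)] -> total=8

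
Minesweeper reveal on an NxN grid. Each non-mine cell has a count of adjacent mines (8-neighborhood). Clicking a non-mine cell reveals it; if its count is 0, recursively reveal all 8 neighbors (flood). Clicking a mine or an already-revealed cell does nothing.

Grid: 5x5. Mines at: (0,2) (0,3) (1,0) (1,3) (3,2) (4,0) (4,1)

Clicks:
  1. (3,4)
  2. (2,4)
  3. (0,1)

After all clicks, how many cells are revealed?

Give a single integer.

Answer: 7

Derivation:
Click 1 (3,4) count=0: revealed 6 new [(2,3) (2,4) (3,3) (3,4) (4,3) (4,4)] -> total=6
Click 2 (2,4) count=1: revealed 0 new [(none)] -> total=6
Click 3 (0,1) count=2: revealed 1 new [(0,1)] -> total=7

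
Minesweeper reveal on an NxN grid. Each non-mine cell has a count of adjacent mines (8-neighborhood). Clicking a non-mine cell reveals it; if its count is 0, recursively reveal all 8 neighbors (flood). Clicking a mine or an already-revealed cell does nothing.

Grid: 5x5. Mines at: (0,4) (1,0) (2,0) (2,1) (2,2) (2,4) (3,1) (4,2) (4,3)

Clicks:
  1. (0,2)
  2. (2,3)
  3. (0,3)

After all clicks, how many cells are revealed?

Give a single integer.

Answer: 7

Derivation:
Click 1 (0,2) count=0: revealed 6 new [(0,1) (0,2) (0,3) (1,1) (1,2) (1,3)] -> total=6
Click 2 (2,3) count=2: revealed 1 new [(2,3)] -> total=7
Click 3 (0,3) count=1: revealed 0 new [(none)] -> total=7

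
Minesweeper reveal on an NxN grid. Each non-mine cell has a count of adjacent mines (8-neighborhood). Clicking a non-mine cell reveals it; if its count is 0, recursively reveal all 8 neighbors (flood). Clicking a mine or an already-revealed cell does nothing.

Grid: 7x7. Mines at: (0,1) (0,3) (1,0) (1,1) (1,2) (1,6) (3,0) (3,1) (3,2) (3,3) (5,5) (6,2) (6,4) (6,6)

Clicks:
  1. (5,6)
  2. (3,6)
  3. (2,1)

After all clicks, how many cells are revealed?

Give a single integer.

Answer: 11

Derivation:
Click 1 (5,6) count=2: revealed 1 new [(5,6)] -> total=1
Click 2 (3,6) count=0: revealed 9 new [(2,4) (2,5) (2,6) (3,4) (3,5) (3,6) (4,4) (4,5) (4,6)] -> total=10
Click 3 (2,1) count=6: revealed 1 new [(2,1)] -> total=11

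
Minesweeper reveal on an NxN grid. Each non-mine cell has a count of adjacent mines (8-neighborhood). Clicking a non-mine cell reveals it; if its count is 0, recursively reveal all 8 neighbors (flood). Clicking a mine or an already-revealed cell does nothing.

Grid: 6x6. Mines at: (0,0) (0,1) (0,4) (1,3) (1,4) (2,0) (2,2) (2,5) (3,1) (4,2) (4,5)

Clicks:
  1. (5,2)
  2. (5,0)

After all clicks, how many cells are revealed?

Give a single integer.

Answer: 5

Derivation:
Click 1 (5,2) count=1: revealed 1 new [(5,2)] -> total=1
Click 2 (5,0) count=0: revealed 4 new [(4,0) (4,1) (5,0) (5,1)] -> total=5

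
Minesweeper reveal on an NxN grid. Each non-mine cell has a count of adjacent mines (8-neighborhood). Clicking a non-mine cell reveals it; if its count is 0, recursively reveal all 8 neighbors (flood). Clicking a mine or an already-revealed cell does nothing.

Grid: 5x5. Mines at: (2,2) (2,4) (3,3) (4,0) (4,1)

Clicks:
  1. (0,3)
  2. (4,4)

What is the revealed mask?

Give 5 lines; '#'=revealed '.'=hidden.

Click 1 (0,3) count=0: revealed 14 new [(0,0) (0,1) (0,2) (0,3) (0,4) (1,0) (1,1) (1,2) (1,3) (1,4) (2,0) (2,1) (3,0) (3,1)] -> total=14
Click 2 (4,4) count=1: revealed 1 new [(4,4)] -> total=15

Answer: #####
#####
##...
##...
....#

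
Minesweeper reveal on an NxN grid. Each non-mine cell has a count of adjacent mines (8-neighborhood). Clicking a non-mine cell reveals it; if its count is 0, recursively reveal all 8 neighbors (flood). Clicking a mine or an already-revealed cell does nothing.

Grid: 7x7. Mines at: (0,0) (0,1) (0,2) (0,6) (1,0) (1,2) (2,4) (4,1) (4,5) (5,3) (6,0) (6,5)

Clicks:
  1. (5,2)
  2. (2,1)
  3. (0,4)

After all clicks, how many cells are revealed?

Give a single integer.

Answer: 8

Derivation:
Click 1 (5,2) count=2: revealed 1 new [(5,2)] -> total=1
Click 2 (2,1) count=2: revealed 1 new [(2,1)] -> total=2
Click 3 (0,4) count=0: revealed 6 new [(0,3) (0,4) (0,5) (1,3) (1,4) (1,5)] -> total=8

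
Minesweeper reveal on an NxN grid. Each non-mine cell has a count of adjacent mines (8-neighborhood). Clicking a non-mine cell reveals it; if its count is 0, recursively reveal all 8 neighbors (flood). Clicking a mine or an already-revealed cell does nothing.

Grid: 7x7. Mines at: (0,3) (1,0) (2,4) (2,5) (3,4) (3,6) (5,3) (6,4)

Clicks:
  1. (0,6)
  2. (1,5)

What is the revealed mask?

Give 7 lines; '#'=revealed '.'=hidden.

Answer: ....###
....###
.......
.......
.......
.......
.......

Derivation:
Click 1 (0,6) count=0: revealed 6 new [(0,4) (0,5) (0,6) (1,4) (1,5) (1,6)] -> total=6
Click 2 (1,5) count=2: revealed 0 new [(none)] -> total=6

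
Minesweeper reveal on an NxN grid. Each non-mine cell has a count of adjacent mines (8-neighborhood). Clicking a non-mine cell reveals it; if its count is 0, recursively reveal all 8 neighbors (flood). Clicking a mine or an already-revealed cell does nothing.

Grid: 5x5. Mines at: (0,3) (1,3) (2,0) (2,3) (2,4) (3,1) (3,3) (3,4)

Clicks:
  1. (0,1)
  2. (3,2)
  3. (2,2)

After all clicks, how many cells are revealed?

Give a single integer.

Answer: 8

Derivation:
Click 1 (0,1) count=0: revealed 6 new [(0,0) (0,1) (0,2) (1,0) (1,1) (1,2)] -> total=6
Click 2 (3,2) count=3: revealed 1 new [(3,2)] -> total=7
Click 3 (2,2) count=4: revealed 1 new [(2,2)] -> total=8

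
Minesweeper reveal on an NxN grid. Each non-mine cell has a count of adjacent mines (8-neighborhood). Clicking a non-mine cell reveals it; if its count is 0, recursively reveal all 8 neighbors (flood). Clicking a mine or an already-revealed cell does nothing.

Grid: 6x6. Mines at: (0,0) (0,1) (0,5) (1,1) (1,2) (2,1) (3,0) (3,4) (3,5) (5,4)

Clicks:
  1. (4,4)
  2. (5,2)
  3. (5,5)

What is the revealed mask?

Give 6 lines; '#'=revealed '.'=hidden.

Answer: ......
......
......
.###..
#####.
####.#

Derivation:
Click 1 (4,4) count=3: revealed 1 new [(4,4)] -> total=1
Click 2 (5,2) count=0: revealed 11 new [(3,1) (3,2) (3,3) (4,0) (4,1) (4,2) (4,3) (5,0) (5,1) (5,2) (5,3)] -> total=12
Click 3 (5,5) count=1: revealed 1 new [(5,5)] -> total=13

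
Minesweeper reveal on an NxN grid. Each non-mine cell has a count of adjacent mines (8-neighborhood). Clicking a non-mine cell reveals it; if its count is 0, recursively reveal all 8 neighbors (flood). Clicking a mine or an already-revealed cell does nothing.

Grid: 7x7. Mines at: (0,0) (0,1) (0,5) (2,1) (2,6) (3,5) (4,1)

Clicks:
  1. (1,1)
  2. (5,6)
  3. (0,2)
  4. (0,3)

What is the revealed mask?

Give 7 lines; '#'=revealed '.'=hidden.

Answer: ..###..
.####..
..###..
..###..
..#####
#######
#######

Derivation:
Click 1 (1,1) count=3: revealed 1 new [(1,1)] -> total=1
Click 2 (5,6) count=0: revealed 31 new [(0,2) (0,3) (0,4) (1,2) (1,3) (1,4) (2,2) (2,3) (2,4) (3,2) (3,3) (3,4) (4,2) (4,3) (4,4) (4,5) (4,6) (5,0) (5,1) (5,2) (5,3) (5,4) (5,5) (5,6) (6,0) (6,1) (6,2) (6,3) (6,4) (6,5) (6,6)] -> total=32
Click 3 (0,2) count=1: revealed 0 new [(none)] -> total=32
Click 4 (0,3) count=0: revealed 0 new [(none)] -> total=32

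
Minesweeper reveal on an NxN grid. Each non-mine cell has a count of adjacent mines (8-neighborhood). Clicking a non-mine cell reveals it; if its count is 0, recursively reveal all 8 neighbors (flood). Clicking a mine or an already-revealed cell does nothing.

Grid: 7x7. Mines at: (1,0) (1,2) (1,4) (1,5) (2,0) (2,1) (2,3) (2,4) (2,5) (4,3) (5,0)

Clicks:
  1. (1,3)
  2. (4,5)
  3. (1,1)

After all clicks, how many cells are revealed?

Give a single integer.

Click 1 (1,3) count=4: revealed 1 new [(1,3)] -> total=1
Click 2 (4,5) count=0: revealed 18 new [(3,4) (3,5) (3,6) (4,4) (4,5) (4,6) (5,1) (5,2) (5,3) (5,4) (5,5) (5,6) (6,1) (6,2) (6,3) (6,4) (6,5) (6,6)] -> total=19
Click 3 (1,1) count=4: revealed 1 new [(1,1)] -> total=20

Answer: 20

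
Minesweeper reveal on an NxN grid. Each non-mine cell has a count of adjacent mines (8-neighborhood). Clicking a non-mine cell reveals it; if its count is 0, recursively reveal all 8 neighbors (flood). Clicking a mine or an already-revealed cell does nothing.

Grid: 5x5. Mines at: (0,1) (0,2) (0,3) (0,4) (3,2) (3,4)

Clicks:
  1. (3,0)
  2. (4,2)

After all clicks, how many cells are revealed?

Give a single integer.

Click 1 (3,0) count=0: revealed 8 new [(1,0) (1,1) (2,0) (2,1) (3,0) (3,1) (4,0) (4,1)] -> total=8
Click 2 (4,2) count=1: revealed 1 new [(4,2)] -> total=9

Answer: 9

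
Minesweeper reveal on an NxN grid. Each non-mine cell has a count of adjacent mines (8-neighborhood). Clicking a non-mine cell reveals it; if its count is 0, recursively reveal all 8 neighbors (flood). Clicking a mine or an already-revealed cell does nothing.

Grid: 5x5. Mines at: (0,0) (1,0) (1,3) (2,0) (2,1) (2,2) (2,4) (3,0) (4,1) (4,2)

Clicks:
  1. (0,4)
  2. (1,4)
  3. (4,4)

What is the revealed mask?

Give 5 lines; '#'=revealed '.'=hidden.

Click 1 (0,4) count=1: revealed 1 new [(0,4)] -> total=1
Click 2 (1,4) count=2: revealed 1 new [(1,4)] -> total=2
Click 3 (4,4) count=0: revealed 4 new [(3,3) (3,4) (4,3) (4,4)] -> total=6

Answer: ....#
....#
.....
...##
...##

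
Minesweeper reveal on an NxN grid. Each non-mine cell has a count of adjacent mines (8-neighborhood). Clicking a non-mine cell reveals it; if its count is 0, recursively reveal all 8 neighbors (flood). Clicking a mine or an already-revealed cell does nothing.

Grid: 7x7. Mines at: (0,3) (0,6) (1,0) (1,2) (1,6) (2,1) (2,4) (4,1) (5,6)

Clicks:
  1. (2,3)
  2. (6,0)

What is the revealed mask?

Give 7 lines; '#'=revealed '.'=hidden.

Click 1 (2,3) count=2: revealed 1 new [(2,3)] -> total=1
Click 2 (6,0) count=0: revealed 20 new [(3,2) (3,3) (3,4) (3,5) (4,2) (4,3) (4,4) (4,5) (5,0) (5,1) (5,2) (5,3) (5,4) (5,5) (6,0) (6,1) (6,2) (6,3) (6,4) (6,5)] -> total=21

Answer: .......
.......
...#...
..####.
..####.
######.
######.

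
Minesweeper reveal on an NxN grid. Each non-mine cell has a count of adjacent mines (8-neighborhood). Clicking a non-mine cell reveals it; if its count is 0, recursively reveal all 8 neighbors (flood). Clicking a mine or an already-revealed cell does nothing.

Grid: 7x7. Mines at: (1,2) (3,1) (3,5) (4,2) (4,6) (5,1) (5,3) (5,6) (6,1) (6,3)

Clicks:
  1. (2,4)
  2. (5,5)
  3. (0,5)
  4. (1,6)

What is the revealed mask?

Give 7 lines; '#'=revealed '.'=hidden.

Answer: ...####
...####
...####
.......
.......
.....#.
.......

Derivation:
Click 1 (2,4) count=1: revealed 1 new [(2,4)] -> total=1
Click 2 (5,5) count=2: revealed 1 new [(5,5)] -> total=2
Click 3 (0,5) count=0: revealed 11 new [(0,3) (0,4) (0,5) (0,6) (1,3) (1,4) (1,5) (1,6) (2,3) (2,5) (2,6)] -> total=13
Click 4 (1,6) count=0: revealed 0 new [(none)] -> total=13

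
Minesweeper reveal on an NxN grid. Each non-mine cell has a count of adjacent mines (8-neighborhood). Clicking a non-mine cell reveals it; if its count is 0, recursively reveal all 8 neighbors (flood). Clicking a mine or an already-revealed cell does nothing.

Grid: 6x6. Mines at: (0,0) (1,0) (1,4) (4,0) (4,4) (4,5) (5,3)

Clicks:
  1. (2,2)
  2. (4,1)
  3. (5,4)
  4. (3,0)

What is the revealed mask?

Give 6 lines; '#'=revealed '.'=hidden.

Answer: .###..
.###..
.###..
####..
.###..
....#.

Derivation:
Click 1 (2,2) count=0: revealed 15 new [(0,1) (0,2) (0,3) (1,1) (1,2) (1,3) (2,1) (2,2) (2,3) (3,1) (3,2) (3,3) (4,1) (4,2) (4,3)] -> total=15
Click 2 (4,1) count=1: revealed 0 new [(none)] -> total=15
Click 3 (5,4) count=3: revealed 1 new [(5,4)] -> total=16
Click 4 (3,0) count=1: revealed 1 new [(3,0)] -> total=17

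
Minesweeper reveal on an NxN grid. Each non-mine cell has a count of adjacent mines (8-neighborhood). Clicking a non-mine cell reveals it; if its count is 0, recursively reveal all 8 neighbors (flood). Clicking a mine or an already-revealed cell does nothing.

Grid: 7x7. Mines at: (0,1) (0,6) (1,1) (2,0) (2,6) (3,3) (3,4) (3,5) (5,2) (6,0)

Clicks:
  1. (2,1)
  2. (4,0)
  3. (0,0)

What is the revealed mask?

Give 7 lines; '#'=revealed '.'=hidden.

Click 1 (2,1) count=2: revealed 1 new [(2,1)] -> total=1
Click 2 (4,0) count=0: revealed 6 new [(3,0) (3,1) (4,0) (4,1) (5,0) (5,1)] -> total=7
Click 3 (0,0) count=2: revealed 1 new [(0,0)] -> total=8

Answer: #......
.......
.#.....
##.....
##.....
##.....
.......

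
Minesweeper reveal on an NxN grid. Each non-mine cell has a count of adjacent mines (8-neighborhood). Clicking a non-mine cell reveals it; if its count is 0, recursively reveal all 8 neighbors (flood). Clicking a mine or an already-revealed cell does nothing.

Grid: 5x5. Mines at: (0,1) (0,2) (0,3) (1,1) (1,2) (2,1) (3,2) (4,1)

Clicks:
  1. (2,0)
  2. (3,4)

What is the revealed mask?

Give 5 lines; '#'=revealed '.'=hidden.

Click 1 (2,0) count=2: revealed 1 new [(2,0)] -> total=1
Click 2 (3,4) count=0: revealed 8 new [(1,3) (1,4) (2,3) (2,4) (3,3) (3,4) (4,3) (4,4)] -> total=9

Answer: .....
...##
#..##
...##
...##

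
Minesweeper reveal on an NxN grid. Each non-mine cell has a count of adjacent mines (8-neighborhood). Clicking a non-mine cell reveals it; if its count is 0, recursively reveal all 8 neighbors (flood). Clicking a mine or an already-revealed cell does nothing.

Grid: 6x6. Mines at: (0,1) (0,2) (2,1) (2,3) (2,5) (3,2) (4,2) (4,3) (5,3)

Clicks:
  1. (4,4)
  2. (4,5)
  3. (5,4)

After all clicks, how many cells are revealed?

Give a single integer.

Click 1 (4,4) count=2: revealed 1 new [(4,4)] -> total=1
Click 2 (4,5) count=0: revealed 5 new [(3,4) (3,5) (4,5) (5,4) (5,5)] -> total=6
Click 3 (5,4) count=2: revealed 0 new [(none)] -> total=6

Answer: 6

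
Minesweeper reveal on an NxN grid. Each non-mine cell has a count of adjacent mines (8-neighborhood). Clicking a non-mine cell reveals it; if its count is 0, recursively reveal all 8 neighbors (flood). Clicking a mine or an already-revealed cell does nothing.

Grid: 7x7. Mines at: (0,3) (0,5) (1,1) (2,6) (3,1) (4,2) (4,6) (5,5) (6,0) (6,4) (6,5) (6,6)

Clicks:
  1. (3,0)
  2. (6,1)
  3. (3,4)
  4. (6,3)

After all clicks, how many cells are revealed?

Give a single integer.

Answer: 18

Derivation:
Click 1 (3,0) count=1: revealed 1 new [(3,0)] -> total=1
Click 2 (6,1) count=1: revealed 1 new [(6,1)] -> total=2
Click 3 (3,4) count=0: revealed 15 new [(1,2) (1,3) (1,4) (1,5) (2,2) (2,3) (2,4) (2,5) (3,2) (3,3) (3,4) (3,5) (4,3) (4,4) (4,5)] -> total=17
Click 4 (6,3) count=1: revealed 1 new [(6,3)] -> total=18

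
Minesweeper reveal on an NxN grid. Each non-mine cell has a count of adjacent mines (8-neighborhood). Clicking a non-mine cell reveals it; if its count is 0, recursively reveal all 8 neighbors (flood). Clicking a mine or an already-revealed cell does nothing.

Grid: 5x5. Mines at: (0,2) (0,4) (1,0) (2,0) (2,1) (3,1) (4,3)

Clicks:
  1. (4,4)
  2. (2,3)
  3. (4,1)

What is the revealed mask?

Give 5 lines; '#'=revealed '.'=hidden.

Click 1 (4,4) count=1: revealed 1 new [(4,4)] -> total=1
Click 2 (2,3) count=0: revealed 9 new [(1,2) (1,3) (1,4) (2,2) (2,3) (2,4) (3,2) (3,3) (3,4)] -> total=10
Click 3 (4,1) count=1: revealed 1 new [(4,1)] -> total=11

Answer: .....
..###
..###
..###
.#..#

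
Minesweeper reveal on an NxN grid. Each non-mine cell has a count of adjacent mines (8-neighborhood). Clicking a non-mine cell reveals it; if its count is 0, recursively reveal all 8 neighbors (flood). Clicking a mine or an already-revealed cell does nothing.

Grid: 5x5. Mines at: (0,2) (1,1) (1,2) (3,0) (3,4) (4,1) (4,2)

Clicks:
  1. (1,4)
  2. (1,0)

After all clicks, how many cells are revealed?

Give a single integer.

Click 1 (1,4) count=0: revealed 6 new [(0,3) (0,4) (1,3) (1,4) (2,3) (2,4)] -> total=6
Click 2 (1,0) count=1: revealed 1 new [(1,0)] -> total=7

Answer: 7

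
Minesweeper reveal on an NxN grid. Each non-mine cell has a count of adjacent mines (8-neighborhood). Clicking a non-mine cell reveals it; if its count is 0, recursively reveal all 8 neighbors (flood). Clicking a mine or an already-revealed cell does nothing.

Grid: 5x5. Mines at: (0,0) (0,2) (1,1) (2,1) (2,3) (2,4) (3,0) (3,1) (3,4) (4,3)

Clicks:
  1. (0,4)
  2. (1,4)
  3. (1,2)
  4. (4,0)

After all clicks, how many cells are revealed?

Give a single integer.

Answer: 6

Derivation:
Click 1 (0,4) count=0: revealed 4 new [(0,3) (0,4) (1,3) (1,4)] -> total=4
Click 2 (1,4) count=2: revealed 0 new [(none)] -> total=4
Click 3 (1,2) count=4: revealed 1 new [(1,2)] -> total=5
Click 4 (4,0) count=2: revealed 1 new [(4,0)] -> total=6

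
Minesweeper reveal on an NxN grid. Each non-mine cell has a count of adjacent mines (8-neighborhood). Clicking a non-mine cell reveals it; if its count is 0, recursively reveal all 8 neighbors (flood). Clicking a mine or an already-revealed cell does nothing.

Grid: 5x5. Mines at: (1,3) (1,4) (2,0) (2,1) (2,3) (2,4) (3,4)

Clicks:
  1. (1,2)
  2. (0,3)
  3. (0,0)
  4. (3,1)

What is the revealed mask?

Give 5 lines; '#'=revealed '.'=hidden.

Answer: ####.
###..
.....
.#...
.....

Derivation:
Click 1 (1,2) count=3: revealed 1 new [(1,2)] -> total=1
Click 2 (0,3) count=2: revealed 1 new [(0,3)] -> total=2
Click 3 (0,0) count=0: revealed 5 new [(0,0) (0,1) (0,2) (1,0) (1,1)] -> total=7
Click 4 (3,1) count=2: revealed 1 new [(3,1)] -> total=8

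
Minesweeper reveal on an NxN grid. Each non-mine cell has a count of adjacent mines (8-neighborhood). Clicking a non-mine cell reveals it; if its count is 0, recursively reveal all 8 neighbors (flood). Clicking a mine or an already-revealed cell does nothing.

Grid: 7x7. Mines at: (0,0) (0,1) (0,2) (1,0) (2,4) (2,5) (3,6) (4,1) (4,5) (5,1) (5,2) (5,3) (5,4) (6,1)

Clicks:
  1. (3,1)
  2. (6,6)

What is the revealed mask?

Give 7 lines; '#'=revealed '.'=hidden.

Answer: .......
.......
.......
.#.....
.......
.....##
.....##

Derivation:
Click 1 (3,1) count=1: revealed 1 new [(3,1)] -> total=1
Click 2 (6,6) count=0: revealed 4 new [(5,5) (5,6) (6,5) (6,6)] -> total=5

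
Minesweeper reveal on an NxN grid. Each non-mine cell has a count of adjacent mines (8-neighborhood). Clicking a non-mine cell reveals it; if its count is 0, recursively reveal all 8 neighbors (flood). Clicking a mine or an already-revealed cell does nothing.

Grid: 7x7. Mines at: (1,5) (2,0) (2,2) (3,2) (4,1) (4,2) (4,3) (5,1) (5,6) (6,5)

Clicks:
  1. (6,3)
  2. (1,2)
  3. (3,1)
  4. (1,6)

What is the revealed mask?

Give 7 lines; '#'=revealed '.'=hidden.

Answer: .......
..#...#
.......
.#.....
.......
..###..
..###..

Derivation:
Click 1 (6,3) count=0: revealed 6 new [(5,2) (5,3) (5,4) (6,2) (6,3) (6,4)] -> total=6
Click 2 (1,2) count=1: revealed 1 new [(1,2)] -> total=7
Click 3 (3,1) count=5: revealed 1 new [(3,1)] -> total=8
Click 4 (1,6) count=1: revealed 1 new [(1,6)] -> total=9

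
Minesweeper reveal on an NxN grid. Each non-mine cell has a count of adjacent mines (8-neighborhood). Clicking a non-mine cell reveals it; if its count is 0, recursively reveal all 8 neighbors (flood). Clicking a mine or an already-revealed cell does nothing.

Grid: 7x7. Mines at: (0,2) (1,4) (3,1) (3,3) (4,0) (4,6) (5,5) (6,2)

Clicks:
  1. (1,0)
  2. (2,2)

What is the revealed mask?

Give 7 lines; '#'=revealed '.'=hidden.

Answer: ##.....
##.....
###....
.......
.......
.......
.......

Derivation:
Click 1 (1,0) count=0: revealed 6 new [(0,0) (0,1) (1,0) (1,1) (2,0) (2,1)] -> total=6
Click 2 (2,2) count=2: revealed 1 new [(2,2)] -> total=7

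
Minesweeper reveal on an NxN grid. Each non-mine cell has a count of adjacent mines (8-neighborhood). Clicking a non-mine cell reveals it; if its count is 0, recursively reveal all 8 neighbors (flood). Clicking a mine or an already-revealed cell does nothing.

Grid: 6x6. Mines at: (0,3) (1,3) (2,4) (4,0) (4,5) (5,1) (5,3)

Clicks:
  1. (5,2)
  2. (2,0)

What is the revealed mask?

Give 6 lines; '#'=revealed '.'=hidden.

Click 1 (5,2) count=2: revealed 1 new [(5,2)] -> total=1
Click 2 (2,0) count=0: revealed 17 new [(0,0) (0,1) (0,2) (1,0) (1,1) (1,2) (2,0) (2,1) (2,2) (2,3) (3,0) (3,1) (3,2) (3,3) (4,1) (4,2) (4,3)] -> total=18

Answer: ###...
###...
####..
####..
.###..
..#...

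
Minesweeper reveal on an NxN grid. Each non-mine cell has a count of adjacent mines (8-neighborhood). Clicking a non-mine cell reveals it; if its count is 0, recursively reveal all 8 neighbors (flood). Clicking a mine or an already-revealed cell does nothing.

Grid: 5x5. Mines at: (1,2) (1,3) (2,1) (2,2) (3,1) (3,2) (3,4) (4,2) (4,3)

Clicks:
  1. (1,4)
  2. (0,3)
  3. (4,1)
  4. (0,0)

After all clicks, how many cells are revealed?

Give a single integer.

Answer: 7

Derivation:
Click 1 (1,4) count=1: revealed 1 new [(1,4)] -> total=1
Click 2 (0,3) count=2: revealed 1 new [(0,3)] -> total=2
Click 3 (4,1) count=3: revealed 1 new [(4,1)] -> total=3
Click 4 (0,0) count=0: revealed 4 new [(0,0) (0,1) (1,0) (1,1)] -> total=7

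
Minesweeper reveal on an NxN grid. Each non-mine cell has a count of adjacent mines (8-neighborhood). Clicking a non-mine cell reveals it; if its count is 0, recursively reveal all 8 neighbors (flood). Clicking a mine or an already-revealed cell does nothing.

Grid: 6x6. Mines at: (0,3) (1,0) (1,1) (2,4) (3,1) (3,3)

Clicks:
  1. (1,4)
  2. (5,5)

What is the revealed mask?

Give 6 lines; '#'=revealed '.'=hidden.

Click 1 (1,4) count=2: revealed 1 new [(1,4)] -> total=1
Click 2 (5,5) count=0: revealed 14 new [(3,4) (3,5) (4,0) (4,1) (4,2) (4,3) (4,4) (4,5) (5,0) (5,1) (5,2) (5,3) (5,4) (5,5)] -> total=15

Answer: ......
....#.
......
....##
######
######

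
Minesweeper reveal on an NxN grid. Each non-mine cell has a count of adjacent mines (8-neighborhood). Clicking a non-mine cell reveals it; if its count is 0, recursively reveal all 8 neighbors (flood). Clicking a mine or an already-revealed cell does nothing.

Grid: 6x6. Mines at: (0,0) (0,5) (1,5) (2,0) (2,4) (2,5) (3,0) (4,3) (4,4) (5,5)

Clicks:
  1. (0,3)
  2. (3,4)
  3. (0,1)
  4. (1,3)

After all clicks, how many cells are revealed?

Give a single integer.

Answer: 15

Derivation:
Click 1 (0,3) count=0: revealed 14 new [(0,1) (0,2) (0,3) (0,4) (1,1) (1,2) (1,3) (1,4) (2,1) (2,2) (2,3) (3,1) (3,2) (3,3)] -> total=14
Click 2 (3,4) count=4: revealed 1 new [(3,4)] -> total=15
Click 3 (0,1) count=1: revealed 0 new [(none)] -> total=15
Click 4 (1,3) count=1: revealed 0 new [(none)] -> total=15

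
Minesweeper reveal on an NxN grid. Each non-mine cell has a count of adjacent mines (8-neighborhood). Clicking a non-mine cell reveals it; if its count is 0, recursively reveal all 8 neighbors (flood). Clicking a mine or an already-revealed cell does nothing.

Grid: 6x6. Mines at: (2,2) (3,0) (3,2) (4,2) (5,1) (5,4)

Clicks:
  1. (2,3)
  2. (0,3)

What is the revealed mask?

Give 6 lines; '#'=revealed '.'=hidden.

Answer: ######
######
##.###
...###
...###
......

Derivation:
Click 1 (2,3) count=2: revealed 1 new [(2,3)] -> total=1
Click 2 (0,3) count=0: revealed 22 new [(0,0) (0,1) (0,2) (0,3) (0,4) (0,5) (1,0) (1,1) (1,2) (1,3) (1,4) (1,5) (2,0) (2,1) (2,4) (2,5) (3,3) (3,4) (3,5) (4,3) (4,4) (4,5)] -> total=23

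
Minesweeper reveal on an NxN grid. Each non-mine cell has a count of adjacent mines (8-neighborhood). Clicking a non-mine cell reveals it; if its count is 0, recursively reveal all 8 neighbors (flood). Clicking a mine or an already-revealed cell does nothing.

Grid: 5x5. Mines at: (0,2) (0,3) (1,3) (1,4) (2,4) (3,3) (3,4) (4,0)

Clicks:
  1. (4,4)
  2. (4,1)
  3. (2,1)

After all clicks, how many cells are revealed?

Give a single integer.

Answer: 13

Derivation:
Click 1 (4,4) count=2: revealed 1 new [(4,4)] -> total=1
Click 2 (4,1) count=1: revealed 1 new [(4,1)] -> total=2
Click 3 (2,1) count=0: revealed 11 new [(0,0) (0,1) (1,0) (1,1) (1,2) (2,0) (2,1) (2,2) (3,0) (3,1) (3,2)] -> total=13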